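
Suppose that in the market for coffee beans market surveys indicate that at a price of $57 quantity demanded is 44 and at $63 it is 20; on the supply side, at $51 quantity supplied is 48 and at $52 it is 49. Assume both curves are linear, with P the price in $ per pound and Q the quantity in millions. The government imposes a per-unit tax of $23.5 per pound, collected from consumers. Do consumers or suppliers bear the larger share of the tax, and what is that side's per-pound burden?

Suppliers bear the larger share: $18.8 per pound.

Demand slope: (20 − 44)/(63 − 57) = -4, so Qd = 272 − 4P.
Supply slope: (49 − 48)/(52 − 51) = 1, so Qs = P − 3.
Before the tax: set 272 − 4P = P − 3 → P* = $55, Q* = 52.
With the tax collected from consumers, demand (in seller-price terms) shifts: Qd = 272 − 4(P + 23.5).
Solving gives Q = 33.2 with consumers paying $59.7 and suppliers receiving $36.2 (the $23.5 wedge).
Per-pound burden: consumers $4.7, suppliers $18.8.
Suppliers take the larger share because supply is less price-elastic here (demand slope 4 vs supply slope 1).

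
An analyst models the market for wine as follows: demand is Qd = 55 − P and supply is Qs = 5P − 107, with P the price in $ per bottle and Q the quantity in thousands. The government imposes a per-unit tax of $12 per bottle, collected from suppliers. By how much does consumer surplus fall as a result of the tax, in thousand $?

Consumer surplus falls by $230 thousand.

Before the tax: set 55 − P = 5P − 107 → P* = $27, Q* = 28.
With the tax collected from suppliers, supply shifts: Qs = 5(P − 12) − 107.
Solving gives Q = 18 with consumers paying $37 and suppliers receiving $25 (the $12 wedge).
ΔCS is the trapezoid between Q = 18 and Q = 28 of height $10: ½ · (28 + 18) · 10 = $230.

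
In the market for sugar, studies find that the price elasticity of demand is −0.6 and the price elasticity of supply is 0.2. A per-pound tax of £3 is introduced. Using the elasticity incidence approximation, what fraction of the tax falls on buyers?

Buyers' share ≈ 0.25.

Incidence ratio: buyers' share ≈ εs / (εs + |εd|) = 0.2 / (0.2 + 0.6) = 0.25.
Supply is the less elastic side, so buyers bear the smaller share.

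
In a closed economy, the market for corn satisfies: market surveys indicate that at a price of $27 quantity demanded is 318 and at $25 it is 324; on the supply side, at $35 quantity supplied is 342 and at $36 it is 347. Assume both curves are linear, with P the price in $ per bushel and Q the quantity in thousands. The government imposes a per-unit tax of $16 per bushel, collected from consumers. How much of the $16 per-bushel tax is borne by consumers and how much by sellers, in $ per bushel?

Consumers bear $10 per bushel; sellers bear $6 per bushel.

Demand slope: (324 − 318)/(25 − 27) = -3, so Qd = 399 − 3P.
Supply slope: (347 − 342)/(36 − 35) = 5, so Qs = 5P + 167.
Without the tax, 399 − 3P = 5P + 167 gives 8P = 232, so P* = $29 and Q* = 312.
With the tax collected from consumers, demand (in seller-price terms) shifts: Qd = 399 − 3(P + 16).
New equilibrium: consumers pay $39, sellers receive $23, Q = 282. (Wedge: Pb − Ps = 16.)
Burden on consumers: $10; on sellers: $6. (They sum to $16.)
The less price-elastic side of the market bears the larger share of a per-unit tax.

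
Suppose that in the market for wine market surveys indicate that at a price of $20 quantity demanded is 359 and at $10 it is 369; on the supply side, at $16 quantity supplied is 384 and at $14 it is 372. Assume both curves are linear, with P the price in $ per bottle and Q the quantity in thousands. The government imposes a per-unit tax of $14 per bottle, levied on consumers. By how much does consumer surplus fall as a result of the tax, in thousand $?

Demand slope: (369 − 359)/(10 − 20) = -1, so Qd = 379 − P.
Supply slope: (372 − 384)/(14 − 16) = 6, so Qs = 6P + 288.
Before the tax: set 379 − P = 6P + 288 → P* = $13, Q* = 366.
With the tax collected from consumers, demand (in seller-price terms) shifts: Qd = 379 − (P + 14).
New equilibrium: consumers pay $25, sellers receive $11, Q = 354. (Wedge: Pb − Ps = 14.)
ΔCS is the trapezoid between Q = 354 and Q = 366 of height $12: ½ · (366 + 354) · 12 = $4320.

Consumer surplus falls by $4320 thousand.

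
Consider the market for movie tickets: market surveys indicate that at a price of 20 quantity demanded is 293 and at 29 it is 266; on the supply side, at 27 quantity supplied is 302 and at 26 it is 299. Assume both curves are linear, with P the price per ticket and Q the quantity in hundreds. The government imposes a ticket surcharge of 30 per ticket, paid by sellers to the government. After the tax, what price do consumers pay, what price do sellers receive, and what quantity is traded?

Consumers pay 37; sellers receive 7; quantity = 242.

Demand slope: (266 − 293)/(29 − 20) = -3, so Qd = 353 − 3P.
Supply slope: (299 − 302)/(26 − 27) = 3, so Qs = 3P + 221.
Without the tax, 353 − 3P = 3P + 221 gives 6P = 132, so P* = 22 and Q* = 287.
With the tax collected from sellers, supply shifts: Qs = 3(P − 30) + 221.
Solving gives Q = 242 with consumers paying 37 and sellers receiving 7 (the 30 wedge).
The less price-elastic side of the market bears the larger share of a per-unit tax.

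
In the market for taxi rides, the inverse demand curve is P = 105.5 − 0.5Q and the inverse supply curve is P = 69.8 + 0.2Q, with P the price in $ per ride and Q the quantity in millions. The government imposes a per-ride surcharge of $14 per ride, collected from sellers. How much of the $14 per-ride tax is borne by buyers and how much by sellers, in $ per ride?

Rewrite in direct form: Qd = 211 − 2P and Qs = 5P − 349.
Without the tax, 211 − 2P = 5P − 349 gives 7P = 560, so P* = $80 and Q* = 51.
With the tax collected from sellers, supply shifts: Qs = 5(P − 14) − 349.
Solving gives Q = 31 with buyers paying $90 and sellers receiving $76 (the $14 wedge).
Burden on buyers: $10; on sellers: $4. (They sum to $14.)

Buyers bear $10 per ride; sellers bear $4 per ride.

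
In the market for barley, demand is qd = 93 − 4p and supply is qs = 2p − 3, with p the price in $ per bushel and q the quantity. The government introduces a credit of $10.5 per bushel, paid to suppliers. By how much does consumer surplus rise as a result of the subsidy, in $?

Before the subsidy: set 93 − 4p = 2p − 3 → p* = $16, q* = 29.
With a per-unit subsidy paid to suppliers, each receives p + 10.5 per unit sold, so supply becomes qs = 2(p + 10.5) − 3.
Solving gives q = 43 with buyers paying $12.5 and suppliers receiving $23 (the $10.5 wedge).
ΔCS is the trapezoid between Q = 43 and Q = 29 of height $3.5: ½ · (29 + 43) · 3.5 = $126.

Consumer surplus rises by $126.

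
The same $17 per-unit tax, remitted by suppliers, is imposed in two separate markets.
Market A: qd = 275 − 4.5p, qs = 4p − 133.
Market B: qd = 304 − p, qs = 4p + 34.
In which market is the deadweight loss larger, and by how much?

Market A, by $190.4.

Market A: pre-tax p* = $48, q* = 59; post-tax q = 23; deadweight loss = $306.
Market B: pre-tax p* = $54, q* = 250; post-tax q = 236.4; deadweight loss = $115.6.
Difference: $306 vs $115.6 → market A is larger by $190.4.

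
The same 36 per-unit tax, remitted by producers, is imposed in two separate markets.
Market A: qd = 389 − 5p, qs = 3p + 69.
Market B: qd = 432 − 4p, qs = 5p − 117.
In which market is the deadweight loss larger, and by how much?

Market A: pre-tax p* = 40, q* = 189; post-tax q = 121.5; deadweight loss = 1215.
Market B: pre-tax p* = 61, q* = 188; post-tax q = 108; deadweight loss = 1440.
Difference: 1215 vs 1440 → market B is larger by 225.

Market B, by 225.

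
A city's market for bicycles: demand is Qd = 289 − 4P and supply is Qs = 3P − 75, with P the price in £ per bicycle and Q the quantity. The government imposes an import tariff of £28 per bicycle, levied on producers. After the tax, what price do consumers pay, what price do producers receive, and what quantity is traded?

Without the tax, 289 − 4P = 3P − 75 gives 7P = 364, so P* = £52 and Q* = 81.
With the tax collected from producers, supply shifts: Qs = 3(P − 28) − 75.
Solving gives Q = 33 with consumers paying £64 and producers receiving £36 (the £28 wedge).

Consumers pay £64; producers receive £36; quantity = 33.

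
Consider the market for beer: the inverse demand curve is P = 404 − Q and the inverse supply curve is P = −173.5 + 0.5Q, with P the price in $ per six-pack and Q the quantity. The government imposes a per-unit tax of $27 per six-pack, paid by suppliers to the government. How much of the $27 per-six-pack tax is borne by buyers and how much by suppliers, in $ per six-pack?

Buyers bear $18 per six-pack; suppliers bear $9 per six-pack.

Rewrite in direct form: Qd = 404 − P and Qs = 2P + 347.
Before the tax: set 404 − P = 2P + 347 → P* = $19, Q* = 385.
With the tax collected from suppliers, supply shifts: Qs = 2(P − 27) + 347.
Solving gives Q = 367 with buyers paying $37 and suppliers receiving $10 (the $27 wedge).
Burden on buyers: $18; on suppliers: $9. (They sum to $27.)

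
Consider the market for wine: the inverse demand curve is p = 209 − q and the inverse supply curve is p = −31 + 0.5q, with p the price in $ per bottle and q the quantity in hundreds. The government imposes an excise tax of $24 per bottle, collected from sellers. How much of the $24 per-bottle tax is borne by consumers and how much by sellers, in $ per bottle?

Inverting to q(p) form: qd = 209 − p; qs = 2p + 62.
Before the tax: set 209 − p = 2p + 62 → p* = $49, q* = 160.
With the tax collected from sellers, supply shifts: qs = 2(p − 24) + 62.
Solving gives q = 144 with consumers paying $65 and sellers receiving $41 (the $24 wedge).
Burden on consumers: $16; on sellers: $8. (They sum to $24.)

Consumers bear $16 per bottle; sellers bear $8 per bottle.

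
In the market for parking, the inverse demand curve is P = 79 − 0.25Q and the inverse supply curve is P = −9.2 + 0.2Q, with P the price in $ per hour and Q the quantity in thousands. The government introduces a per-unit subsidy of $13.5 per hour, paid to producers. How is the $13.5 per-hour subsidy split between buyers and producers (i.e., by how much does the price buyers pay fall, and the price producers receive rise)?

Inverting to Q(P) form: Qd = 316 − 4P; Qs = 5P + 46.
Before the subsidy: set 316 − 4P = 5P + 46 → P* = $30, Q* = 196.
With a per-unit subsidy paid to producers, each receives P + 13.5 per unit sold, so supply becomes Qs = 5(P + 13.5) + 46.
New equilibrium: buyers pay $22.5, producers receive $36, Q = 226. (Wedge: Pb − Ps = −13.5.)
Gain to buyers: $7.5; to producers: $6. (They sum to $13.5.)

Buyers gain $7.5 per hour; producers gain $6 per hour.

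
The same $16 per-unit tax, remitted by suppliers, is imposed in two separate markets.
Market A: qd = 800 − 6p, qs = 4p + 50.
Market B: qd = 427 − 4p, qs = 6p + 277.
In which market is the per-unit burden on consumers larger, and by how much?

Market B, by $3.2.

Market A: pre-tax p* = $75, q* = 350; post-tax q = 311.6; per-unit burden on consumers = $6.4.
Market B: pre-tax p* = $15, q* = 367; post-tax q = 328.6; per-unit burden on consumers = $9.6.
Difference: $6.4 vs $9.6 → market B is larger by $3.2.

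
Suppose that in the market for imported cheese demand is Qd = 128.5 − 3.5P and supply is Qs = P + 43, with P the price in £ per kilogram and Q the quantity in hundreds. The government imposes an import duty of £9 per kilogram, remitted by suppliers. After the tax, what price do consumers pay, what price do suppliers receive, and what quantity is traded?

Without the tax, 128.5 − 3.5P = P + 43 gives 4.5P = 85.5, so P* = £19 and Q* = 62.
With the tax collected from suppliers, supply shifts: Qs = (P − 9) + 43.
Solving gives Q = 55 with consumers paying £21 and suppliers receiving £12 (the £9 wedge).

Consumers pay £21; suppliers receive £12; quantity = 55.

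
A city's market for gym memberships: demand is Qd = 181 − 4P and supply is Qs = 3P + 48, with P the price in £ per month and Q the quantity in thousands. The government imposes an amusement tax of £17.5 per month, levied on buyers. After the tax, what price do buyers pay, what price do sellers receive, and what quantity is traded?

Buyers pay £26.5; sellers receive £9; quantity = 75.

Without the tax, 181 − 4P = 3P + 48 gives 7P = 133, so P* = £19 and Q* = 105.
With the tax collected from buyers, demand (in seller-price terms) shifts: Qd = 181 − 4(P + 17.5).
New equilibrium: buyers pay £26.5, sellers receive £9, Q = 75. (Wedge: Pb − Ps = 17.5.)
The less price-elastic side of the market bears the larger share of a per-unit tax.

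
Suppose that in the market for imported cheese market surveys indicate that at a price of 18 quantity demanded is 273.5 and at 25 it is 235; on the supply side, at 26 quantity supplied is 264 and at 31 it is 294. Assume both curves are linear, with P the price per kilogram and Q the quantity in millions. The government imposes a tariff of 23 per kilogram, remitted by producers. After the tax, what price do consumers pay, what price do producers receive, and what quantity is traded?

Demand slope: (235 − 273.5)/(25 − 18) = -5.5, so Qd = 372.5 − 5.5P.
Supply slope: (294 − 264)/(31 − 26) = 6, so Qs = 6P + 108.
Before the tax: set 372.5 − 5.5P = 6P + 108 → P* = 23, Q* = 246.
With the tax collected from producers, supply shifts: Qs = 6(P − 23) + 108.
New equilibrium: consumers pay 35, producers receive 12, Q = 180. (Wedge: Pb − Ps = 23.)
The less price-elastic side of the market bears the larger share of a per-unit tax.

Consumers pay 35; producers receive 12; quantity = 180.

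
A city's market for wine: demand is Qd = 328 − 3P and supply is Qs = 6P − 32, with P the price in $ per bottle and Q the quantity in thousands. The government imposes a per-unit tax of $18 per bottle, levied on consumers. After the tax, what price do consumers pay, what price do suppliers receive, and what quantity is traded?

Without the tax, 328 − 3P = 6P − 32 gives 9P = 360, so P* = $40 and Q* = 208.
With the tax collected from consumers, demand (in seller-price terms) shifts: Qd = 328 − 3(P + 18).
New equilibrium: consumers pay $52, suppliers receive $34, Q = 172. (Wedge: Pb − Ps = 18.)
The less price-elastic side of the market bears the larger share of a per-unit tax.

Consumers pay $52; suppliers receive $34; quantity = 172.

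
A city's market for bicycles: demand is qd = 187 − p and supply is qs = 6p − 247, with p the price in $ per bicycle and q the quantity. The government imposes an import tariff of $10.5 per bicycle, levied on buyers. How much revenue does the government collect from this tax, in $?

Tax revenue = $1218.

Without the tax, 187 − p = 6p − 247 gives 7p = 434, so p* = $62 and q* = 125.
With the tax collected from buyers, demand (in seller-price terms) shifts: qd = 187 − (p + 10.5).
New equilibrium: buyers pay $71, producers receive $60.5, q = 116. (Wedge: pb − ps = 10.5.)
Revenue = t · Q = 10.5 · 116 = $1218.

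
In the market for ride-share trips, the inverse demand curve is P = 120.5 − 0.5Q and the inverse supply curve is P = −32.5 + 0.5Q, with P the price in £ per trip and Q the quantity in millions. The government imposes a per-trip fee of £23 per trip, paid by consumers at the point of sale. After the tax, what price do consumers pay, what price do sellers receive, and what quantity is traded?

Rewrite in direct form: Qd = 241 − 2P and Qs = 2P + 65.
Before the tax: set 241 − 2P = 2P + 65 → P* = £44, Q* = 153.
With the tax collected from consumers, demand (in seller-price terms) shifts: Qd = 241 − 2(P + 23).
New equilibrium: consumers pay £55.5, sellers receive £32.5, Q = 130. (Wedge: Pb − Ps = 23.)
The less price-elastic side of the market bears the larger share of a per-unit tax.

Consumers pay £55.5; sellers receive £32.5; quantity = 130.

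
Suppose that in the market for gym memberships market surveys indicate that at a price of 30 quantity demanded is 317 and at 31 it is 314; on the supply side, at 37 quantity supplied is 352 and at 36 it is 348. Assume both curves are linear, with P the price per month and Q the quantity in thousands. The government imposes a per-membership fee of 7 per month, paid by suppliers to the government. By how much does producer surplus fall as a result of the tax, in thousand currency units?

Producer surplus falls by 942 thousand.

Demand slope: (314 − 317)/(31 − 30) = -3, so Qd = 407 − 3P.
Supply slope: (348 − 352)/(36 − 37) = 4, so Qs = 4P + 204.
Before the tax: set 407 − 3P = 4P + 204 → P* = 29, Q* = 320.
With the tax collected from suppliers, supply shifts: Qs = 4(P − 7) + 204.
Solving gives Q = 308 with buyers paying 33 and suppliers receiving 26 (the 7 wedge).
ΔPS is the trapezoid between Q = 308 and Q = 320 of height 3: ½ · (320 + 308) · 3 = 942.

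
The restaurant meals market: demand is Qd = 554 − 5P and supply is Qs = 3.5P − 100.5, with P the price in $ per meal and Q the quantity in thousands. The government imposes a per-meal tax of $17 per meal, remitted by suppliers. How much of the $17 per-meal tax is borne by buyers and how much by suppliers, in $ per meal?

Without the tax, 554 − 5P = 3.5P − 100.5 gives 8.5P = 654.5, so P* = $77 and Q* = 169.
With the tax collected from suppliers, supply shifts: Qs = 3.5(P − 17) − 100.5.
New equilibrium: buyers pay $84, suppliers receive $67, Q = 134. (Wedge: Pb − Ps = 17.)
Burden on buyers: $7; on suppliers: $10. (They sum to $17.)

Buyers bear $7 per meal; suppliers bear $10 per meal.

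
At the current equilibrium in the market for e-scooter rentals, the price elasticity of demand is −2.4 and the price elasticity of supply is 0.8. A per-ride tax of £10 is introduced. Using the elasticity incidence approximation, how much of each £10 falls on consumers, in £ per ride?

Consumers bear ≈ £2.5 per ride.

Incidence ratio: consumers' share ≈ εs / (εs + |εd|) = 0.8 / (0.8 + 2.4) = 0.25.
So consumers bear ≈ 0.25 × £10 = £2.5; sellers bear £7.5.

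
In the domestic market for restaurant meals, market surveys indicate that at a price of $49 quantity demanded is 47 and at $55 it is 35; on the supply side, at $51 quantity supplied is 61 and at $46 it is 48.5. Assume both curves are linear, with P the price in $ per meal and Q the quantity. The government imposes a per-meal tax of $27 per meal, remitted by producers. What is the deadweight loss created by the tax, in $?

Deadweight loss = $405.

Demand slope: (35 − 47)/(55 − 49) = -2, so Qd = 145 − 2P.
Supply slope: (48.5 − 61)/(46 − 51) = 2.5, so Qs = 2.5P − 66.5.
Without the tax, 145 − 2P = 2.5P − 66.5 gives 4.5P = 211.5, so P* = $47 and Q* = 51.
With the tax collected from producers, supply shifts: Qs = 2.5(P − 27) − 66.5.
Solving gives Q = 21 with buyers paying $62 and producers receiving $35 (the $27 wedge).
Quantity falls by |ΔQ| = |51 − 21| = 30.
DWL = ½ · t · |ΔQ| = ½ · 27 · 30 = $405.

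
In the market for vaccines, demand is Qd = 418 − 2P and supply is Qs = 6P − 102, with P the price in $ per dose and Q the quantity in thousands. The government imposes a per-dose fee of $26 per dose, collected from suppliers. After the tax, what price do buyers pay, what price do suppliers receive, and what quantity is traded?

Buyers pay $84.5; suppliers receive $58.5; quantity = 249.

Without the tax, 418 − 2P = 6P − 102 gives 8P = 520, so P* = $65 and Q* = 288.
With the tax collected from suppliers, supply shifts: Qs = 6(P − 26) − 102.
New equilibrium: buyers pay $84.5, suppliers receive $58.5, Q = 249. (Wedge: Pb − Ps = 26.)
The less price-elastic side of the market bears the larger share of a per-unit tax.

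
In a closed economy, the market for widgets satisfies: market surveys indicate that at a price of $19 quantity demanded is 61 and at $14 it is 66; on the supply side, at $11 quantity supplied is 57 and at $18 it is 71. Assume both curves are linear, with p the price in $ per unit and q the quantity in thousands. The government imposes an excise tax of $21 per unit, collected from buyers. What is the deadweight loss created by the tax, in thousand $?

Deadweight loss = $147 thousand.

Demand slope: (66 − 61)/(14 − 19) = -1, so qd = 80 − p.
Supply slope: (71 − 57)/(18 − 11) = 2, so qs = 2p + 35.
Without the tax, 80 − p = 2p + 35 gives 3p = 45, so p* = $15 and q* = 65.
With the tax collected from buyers, demand (in seller-price terms) shifts: qd = 80 − (p + 21).
New equilibrium: buyers pay $29, sellers receive $8, q = 51. (Wedge: pb − ps = 21.)
Quantity falls by |ΔQ| = |65 − 51| = 14.
DWL = ½ · t · |ΔQ| = ½ · 21 · 14 = $147.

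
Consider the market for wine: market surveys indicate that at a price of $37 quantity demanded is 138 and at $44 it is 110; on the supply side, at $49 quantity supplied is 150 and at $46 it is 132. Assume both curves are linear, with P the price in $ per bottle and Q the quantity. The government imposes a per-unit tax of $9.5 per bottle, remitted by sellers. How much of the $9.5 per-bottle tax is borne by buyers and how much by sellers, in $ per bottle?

Demand slope: (110 − 138)/(44 − 37) = -4, so Qd = 286 − 4P.
Supply slope: (132 − 150)/(46 − 49) = 6, so Qs = 6P − 144.
Before the tax: set 286 − 4P = 6P − 144 → P* = $43, Q* = 114.
With the tax collected from sellers, supply shifts: Qs = 6(P − 9.5) − 144.
New equilibrium: buyers pay $48.7, sellers receive $39.2, Q = 91.2. (Wedge: Pb − Ps = 9.5.)
Burden on buyers: $5.7; on sellers: $3.8. (They sum to $9.5.)

Buyers bear $5.7 per bottle; sellers bear $3.8 per bottle.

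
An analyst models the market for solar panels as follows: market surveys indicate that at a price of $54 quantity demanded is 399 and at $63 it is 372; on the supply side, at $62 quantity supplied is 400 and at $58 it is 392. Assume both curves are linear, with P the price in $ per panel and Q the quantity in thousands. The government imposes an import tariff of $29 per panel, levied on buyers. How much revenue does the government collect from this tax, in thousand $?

Demand slope: (372 − 399)/(63 − 54) = -3, so Qd = 561 − 3P.
Supply slope: (392 − 400)/(58 − 62) = 2, so Qs = 2P + 276.
Before the tax: set 561 − 3P = 2P + 276 → P* = $57, Q* = 390.
With the tax collected from buyers, demand (in seller-price terms) shifts: Qd = 561 − 3(P + 29).
Solving gives Q = 355.2 with buyers paying $68.6 and suppliers receiving $39.6 (the $29 wedge).
Revenue = t · Q = 29 · 355.2 = $10300.8.

Tax revenue = $10300.8 thousand.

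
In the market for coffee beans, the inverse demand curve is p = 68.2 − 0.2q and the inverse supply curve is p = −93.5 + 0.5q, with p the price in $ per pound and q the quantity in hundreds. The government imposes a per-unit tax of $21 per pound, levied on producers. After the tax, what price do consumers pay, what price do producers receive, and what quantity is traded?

Consumers pay $28; producers receive $7; quantity = 201.

Inverting to q(p) form: qd = 341 − 5p; qs = 2p + 187.
Without the tax, 341 − 5p = 2p + 187 gives 7p = 154, so p* = $22 and q* = 231.
With the tax collected from producers, supply shifts: qs = 2(p − 21) + 187.
New equilibrium: consumers pay $28, producers receive $7, q = 201. (Wedge: pb − ps = 21.)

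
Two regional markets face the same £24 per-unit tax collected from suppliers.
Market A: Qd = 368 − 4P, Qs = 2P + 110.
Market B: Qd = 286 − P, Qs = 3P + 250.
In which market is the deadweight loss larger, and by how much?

Market A: pre-tax P* = £43, Q* = 196; post-tax Q = 164; deadweight loss = £384.
Market B: pre-tax P* = £9, Q* = 277; post-tax Q = 259; deadweight loss = £216.
Difference: £384 vs £216 → market A is larger by £168.

Market A, by £168.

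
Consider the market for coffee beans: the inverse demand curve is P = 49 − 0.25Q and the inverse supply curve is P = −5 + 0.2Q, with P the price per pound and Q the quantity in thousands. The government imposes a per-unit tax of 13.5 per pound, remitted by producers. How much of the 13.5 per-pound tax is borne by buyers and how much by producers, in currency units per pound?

Inverting to Q(P) form: Qd = 196 − 4P; Qs = 5P + 25.
Without the tax, 196 − 4P = 5P + 25 gives 9P = 171, so P* = 19 and Q* = 120.
With the tax collected from producers, supply shifts: Qs = 5(P − 13.5) + 25.
New equilibrium: buyers pay 26.5, producers receive 13, Q = 90. (Wedge: Pb − Ps = 13.5.)
Burden on buyers: 7.5; on producers: 6. (They sum to 13.5.)

Buyers bear 7.5 per pound; producers bear 6 per pound.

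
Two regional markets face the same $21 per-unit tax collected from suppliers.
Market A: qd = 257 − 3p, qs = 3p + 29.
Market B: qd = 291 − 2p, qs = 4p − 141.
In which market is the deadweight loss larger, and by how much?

Market A, by $36.75.

Market A: pre-tax p* = $38, q* = 143; post-tax q = 111.5; deadweight loss = $330.75.
Market B: pre-tax p* = $72, q* = 147; post-tax q = 119; deadweight loss = $294.
Difference: $330.75 vs $294 → market A is larger by $36.75.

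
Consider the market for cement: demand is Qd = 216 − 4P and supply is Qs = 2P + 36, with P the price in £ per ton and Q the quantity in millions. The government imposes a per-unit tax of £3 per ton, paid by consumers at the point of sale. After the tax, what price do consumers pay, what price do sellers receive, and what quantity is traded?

Before the tax: set 216 − 4P = 2P + 36 → P* = £30, Q* = 96.
With the tax collected from consumers, demand (in seller-price terms) shifts: Qd = 216 − 4(P + 3).
Solving gives Q = 92 with consumers paying £31 and sellers receiving £28 (the £3 wedge).

Consumers pay £31; sellers receive £28; quantity = 92.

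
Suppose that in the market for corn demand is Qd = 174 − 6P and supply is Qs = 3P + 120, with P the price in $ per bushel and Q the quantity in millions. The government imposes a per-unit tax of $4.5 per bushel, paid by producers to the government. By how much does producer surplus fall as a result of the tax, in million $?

Producer surplus falls by $400.5 million.

Without the tax, 174 − 6P = 3P + 120 gives 9P = 54, so P* = $6 and Q* = 138.
With the tax collected from producers, supply shifts: Qs = 3(P − 4.5) + 120.
New equilibrium: consumers pay $7.5, producers receive $3, Q = 129. (Wedge: Pb − Ps = 4.5.)
ΔPS is the trapezoid between Q = 129 and Q = 138 of height $3: ½ · (138 + 129) · 3 = $400.5.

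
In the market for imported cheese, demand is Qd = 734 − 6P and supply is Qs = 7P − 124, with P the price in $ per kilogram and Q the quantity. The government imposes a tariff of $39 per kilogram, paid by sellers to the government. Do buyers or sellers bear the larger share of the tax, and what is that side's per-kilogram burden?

Buyers bear the larger share: $21 per kilogram.

Before the tax: set 734 − 6P = 7P − 124 → P* = $66, Q* = 338.
With the tax collected from sellers, supply shifts: Qs = 7(P − 39) − 124.
New equilibrium: buyers pay $87, sellers receive $48, Q = 212. (Wedge: Pb − Ps = 39.)
Per-kilogram burden: buyers $21, sellers $18.
Buyers take the larger share because demand is less price-elastic here (demand slope 6 vs supply slope 7).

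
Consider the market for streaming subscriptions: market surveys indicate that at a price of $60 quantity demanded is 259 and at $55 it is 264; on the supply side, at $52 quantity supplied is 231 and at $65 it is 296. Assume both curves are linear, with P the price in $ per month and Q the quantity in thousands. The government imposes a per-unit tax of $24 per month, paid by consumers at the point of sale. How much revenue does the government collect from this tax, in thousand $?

Demand slope: (264 − 259)/(55 − 60) = -1, so Qd = 319 − P.
Supply slope: (296 − 231)/(65 − 52) = 5, so Qs = 5P − 29.
Before the tax: set 319 − P = 5P − 29 → P* = $58, Q* = 261.
With the tax collected from consumers, demand (in seller-price terms) shifts: Qd = 319 − (P + 24).
Solving gives Q = 241 with consumers paying $78 and suppliers receiving $54 (the $24 wedge).
Revenue = t · Q = 24 · 241 = $5784.

Tax revenue = $5784 thousand.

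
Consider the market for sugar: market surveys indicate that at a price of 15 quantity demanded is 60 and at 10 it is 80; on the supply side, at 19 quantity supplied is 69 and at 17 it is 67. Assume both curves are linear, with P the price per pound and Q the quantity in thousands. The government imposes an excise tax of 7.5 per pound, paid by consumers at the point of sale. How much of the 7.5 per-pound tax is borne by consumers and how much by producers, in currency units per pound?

Consumers bear 1.5 per pound; producers bear 6 per pound.

Demand slope: (80 − 60)/(10 − 15) = -4, so Qd = 120 − 4P.
Supply slope: (67 − 69)/(17 − 19) = 1, so Qs = P + 50.
Without the tax, 120 − 4P = P + 50 gives 5P = 70, so P* = 14 and Q* = 64.
With the tax collected from consumers, demand (in seller-price terms) shifts: Qd = 120 − 4(P + 7.5).
Solving gives Q = 58 with consumers paying 15.5 and producers receiving 8 (the 7.5 wedge).
Burden on consumers: 1.5; on producers: 6. (They sum to 7.5.)
The less price-elastic side of the market bears the larger share of a per-unit tax.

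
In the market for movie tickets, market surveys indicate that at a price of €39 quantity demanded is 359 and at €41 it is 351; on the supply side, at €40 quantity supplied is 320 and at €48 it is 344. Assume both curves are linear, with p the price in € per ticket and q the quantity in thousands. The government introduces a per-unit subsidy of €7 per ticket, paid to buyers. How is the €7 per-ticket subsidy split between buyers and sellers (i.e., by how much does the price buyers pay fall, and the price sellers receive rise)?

Buyers gain €3 per ticket; sellers gain €4 per ticket.

Demand slope: (351 − 359)/(41 − 39) = -4, so qd = 515 − 4p.
Supply slope: (344 − 320)/(48 − 40) = 3, so qs = 3p + 200.
Without the subsidy, 515 − 4p = 3p + 200 gives 7p = 315, so p* = €45 and q* = 335.
With a per-unit subsidy paid to buyers, each effectively pays p − 7, so demand becomes qd = 515 − 4(p − 7).
New equilibrium: buyers pay €42, sellers receive €49, q = 347. (Wedge: pb − ps = −7.)
Gain to buyers: €3; to sellers: €4. (They sum to €7.)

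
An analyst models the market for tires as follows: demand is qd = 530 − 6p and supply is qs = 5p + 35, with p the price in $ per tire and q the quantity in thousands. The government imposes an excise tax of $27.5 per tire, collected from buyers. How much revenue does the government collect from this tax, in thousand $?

Tax revenue = $5087.5 thousand.

Before the tax: set 530 − 6p = 5p + 35 → p* = $45, q* = 260.
With the tax collected from buyers, demand (in seller-price terms) shifts: qd = 530 − 6(p + 27.5).
New equilibrium: buyers pay $57.5, suppliers receive $30, q = 185. (Wedge: pb − ps = 27.5.)
Revenue = t · Q = 27.5 · 185 = $5087.5.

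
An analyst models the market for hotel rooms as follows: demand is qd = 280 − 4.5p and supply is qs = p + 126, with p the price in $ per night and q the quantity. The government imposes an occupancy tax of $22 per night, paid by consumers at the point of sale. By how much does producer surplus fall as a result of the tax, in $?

Before the tax: set 280 − 4.5p = p + 126 → p* = $28, q* = 154.
With the tax collected from consumers, demand (in seller-price terms) shifts: qd = 280 − 4.5(p + 22).
Solving gives q = 136 with consumers paying $32 and suppliers receiving $10 (the $22 wedge).
ΔPS is the trapezoid between Q = 136 and Q = 154 of height $18: ½ · (154 + 136) · 18 = $2610.

Producer surplus falls by $2610.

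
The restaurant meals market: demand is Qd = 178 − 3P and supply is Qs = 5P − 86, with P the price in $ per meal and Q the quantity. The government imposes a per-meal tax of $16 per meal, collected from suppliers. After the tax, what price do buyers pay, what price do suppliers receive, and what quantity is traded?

Before the tax: set 178 − 3P = 5P − 86 → P* = $33, Q* = 79.
With the tax collected from suppliers, supply shifts: Qs = 5(P − 16) − 86.
Solving gives Q = 49 with buyers paying $43 and suppliers receiving $27 (the $16 wedge).
The less price-elastic side of the market bears the larger share of a per-unit tax.

Buyers pay $43; suppliers receive $27; quantity = 49.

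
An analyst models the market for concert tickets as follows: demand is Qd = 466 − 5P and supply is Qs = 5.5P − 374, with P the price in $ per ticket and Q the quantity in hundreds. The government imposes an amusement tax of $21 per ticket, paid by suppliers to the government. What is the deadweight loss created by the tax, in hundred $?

Deadweight loss = $577.5 hundred.

Without the tax, 466 − 5P = 5.5P − 374 gives 10.5P = 840, so P* = $80 and Q* = 66.
With the tax collected from suppliers, supply shifts: Qs = 5.5(P − 21) − 374.
New equilibrium: buyers pay $91, suppliers receive $70, Q = 11. (Wedge: Pb − Ps = 21.)
Quantity falls by |ΔQ| = |66 − 11| = 55.
DWL = ½ · t · |ΔQ| = ½ · 21 · 55 = $577.5.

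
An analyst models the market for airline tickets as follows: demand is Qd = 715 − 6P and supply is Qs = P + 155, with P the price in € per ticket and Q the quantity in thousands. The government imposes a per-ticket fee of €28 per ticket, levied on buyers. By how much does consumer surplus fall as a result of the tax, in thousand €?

Consumer surplus falls by €892 thousand.

Before the tax: set 715 − 6P = P + 155 → P* = €80, Q* = 235.
With the tax collected from buyers, demand (in seller-price terms) shifts: Qd = 715 − 6(P + 28).
New equilibrium: buyers pay €84, producers receive €56, Q = 211. (Wedge: Pb − Ps = 28.)
ΔCS is the trapezoid between Q = 211 and Q = 235 of height €4: ½ · (235 + 211) · 4 = €892.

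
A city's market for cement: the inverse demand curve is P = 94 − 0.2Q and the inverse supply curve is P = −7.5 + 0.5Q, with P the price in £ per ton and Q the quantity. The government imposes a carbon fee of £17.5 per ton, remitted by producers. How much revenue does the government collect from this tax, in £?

Tax revenue = £2100.

Rewrite in direct form: Qd = 470 − 5P and Qs = 2P + 15.
Before the tax: set 470 − 5P = 2P + 15 → P* = £65, Q* = 145.
With the tax collected from producers, supply shifts: Qs = 2(P − 17.5) + 15.
Solving gives Q = 120 with buyers paying £70 and producers receiving £52.5 (the £17.5 wedge).
Revenue = t · Q = 17.5 · 120 = £2100.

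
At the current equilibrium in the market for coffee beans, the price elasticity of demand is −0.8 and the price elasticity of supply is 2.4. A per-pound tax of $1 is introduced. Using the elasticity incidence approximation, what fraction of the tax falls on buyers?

Incidence ratio: buyers' share ≈ εs / (εs + |εd|) = 2.4 / (2.4 + 0.8) = 0.75.
Supply is the more elastic side, so buyers bear the larger share.

Buyers' share ≈ 0.75.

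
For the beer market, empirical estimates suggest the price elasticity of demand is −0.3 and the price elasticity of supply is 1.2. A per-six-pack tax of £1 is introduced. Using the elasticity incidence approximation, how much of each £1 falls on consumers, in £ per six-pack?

Consumers bear ≈ £0.8 per six-pack.

Incidence ratio: consumers' share ≈ εs / (εs + |εd|) = 1.2 / (1.2 + 0.3) = 0.8.
So consumers bear ≈ 0.8 × £1 = £0.8; sellers bear £0.2.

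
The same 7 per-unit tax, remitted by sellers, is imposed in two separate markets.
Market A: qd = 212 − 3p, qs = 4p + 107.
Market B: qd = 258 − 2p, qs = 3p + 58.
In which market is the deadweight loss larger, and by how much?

Market A, by 12.6.

Market A: pre-tax p* = 15, q* = 167; post-tax q = 155; deadweight loss = 42.
Market B: pre-tax p* = 40, q* = 178; post-tax q = 169.6; deadweight loss = 29.4.
Difference: 42 vs 29.4 → market A is larger by 12.6.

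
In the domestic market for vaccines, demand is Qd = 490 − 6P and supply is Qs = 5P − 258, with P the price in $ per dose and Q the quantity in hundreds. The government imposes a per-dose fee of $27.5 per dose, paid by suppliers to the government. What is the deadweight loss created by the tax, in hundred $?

Deadweight loss = $1031.25 hundred.

Without the tax, 490 − 6P = 5P − 258 gives 11P = 748, so P* = $68 and Q* = 82.
With the tax collected from suppliers, supply shifts: Qs = 5(P − 27.5) − 258.
New equilibrium: consumers pay $80.5, suppliers receive $53, Q = 7. (Wedge: Pb − Ps = 27.5.)
Quantity falls by |ΔQ| = |82 − 7| = 75.
DWL = ½ · t · |ΔQ| = ½ · 27.5 · 75 = $1031.25.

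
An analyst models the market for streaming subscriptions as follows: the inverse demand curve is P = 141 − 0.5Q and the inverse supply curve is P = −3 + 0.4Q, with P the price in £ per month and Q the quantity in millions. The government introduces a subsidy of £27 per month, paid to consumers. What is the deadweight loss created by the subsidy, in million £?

Deadweight loss = £405 million.

Inverting to Q(P) form: Qd = 282 − 2P; Qs = 2.5P + 7.5.
Without the subsidy, 282 − 2P = 2.5P + 7.5 gives 4.5P = 274.5, so P* = £61 and Q* = 160.
With a per-unit subsidy paid to consumers, each effectively pays P − 27, so demand becomes Qd = 282 − 2(P − 27).
New equilibrium: consumers pay £46, sellers receive £73, Q = 190. (Wedge: Pb − Ps = −27.)
Quantity rises by |ΔQ| = |160 − 190| = 30.
DWL = ½ · t · |ΔQ| = ½ · 27 · 30 = £405.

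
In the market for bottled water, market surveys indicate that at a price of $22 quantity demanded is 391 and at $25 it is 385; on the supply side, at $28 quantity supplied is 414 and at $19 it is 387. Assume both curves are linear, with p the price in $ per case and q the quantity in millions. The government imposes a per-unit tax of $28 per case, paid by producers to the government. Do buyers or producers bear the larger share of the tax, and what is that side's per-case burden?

Buyers bear the larger share: $16.8 per case.

Demand slope: (385 − 391)/(25 − 22) = -2, so qd = 435 − 2p.
Supply slope: (387 − 414)/(19 − 28) = 3, so qs = 3p + 330.
Without the tax, 435 − 2p = 3p + 330 gives 5p = 105, so p* = $21 and q* = 393.
With the tax collected from producers, supply shifts: qs = 3(p − 28) + 330.
New equilibrium: buyers pay $37.8, producers receive $9.8, q = 359.4. (Wedge: pb − ps = 28.)
Per-case burden: buyers $16.8, producers $11.2.
Buyers take the larger share because demand is less price-elastic here (demand slope 2 vs supply slope 3).
The less price-elastic side of the market bears the larger share of a per-unit tax.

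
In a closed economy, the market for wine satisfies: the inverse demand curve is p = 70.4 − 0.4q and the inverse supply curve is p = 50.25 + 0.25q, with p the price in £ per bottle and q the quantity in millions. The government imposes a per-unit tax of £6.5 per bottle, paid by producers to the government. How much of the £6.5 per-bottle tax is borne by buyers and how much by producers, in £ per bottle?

Buyers bear £4 per bottle; producers bear £2.5 per bottle.

Rewrite in direct form: qd = 176 − 2.5p and qs = 4p − 201.
Before the tax: set 176 − 2.5p = 4p − 201 → p* = £58, q* = 31.
With the tax collected from producers, supply shifts: qs = 4(p − 6.5) − 201.
Solving gives q = 21 with buyers paying £62 and producers receiving £55.5 (the £6.5 wedge).
Burden on buyers: £4; on producers: £2.5. (They sum to £6.5.)
The less price-elastic side of the market bears the larger share of a per-unit tax.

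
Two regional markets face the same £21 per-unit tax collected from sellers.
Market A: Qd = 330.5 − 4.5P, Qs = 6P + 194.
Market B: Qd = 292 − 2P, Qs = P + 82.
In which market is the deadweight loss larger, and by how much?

Market A, by £420.

Market A: pre-tax P* = £13, Q* = 272; post-tax Q = 218; deadweight loss = £567.
Market B: pre-tax P* = £70, Q* = 152; post-tax Q = 138; deadweight loss = £147.
Difference: £567 vs £147 → market A is larger by £420.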